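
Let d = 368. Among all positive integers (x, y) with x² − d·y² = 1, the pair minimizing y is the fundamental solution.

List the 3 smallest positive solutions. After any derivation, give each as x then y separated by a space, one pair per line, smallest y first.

1151 60
2649601 138120
6099380351 317952180

[19; 5,2,5,38] for √368; ℓ=4 ⇒ convergent index 3
i=0: a=19 ⇒ p=19, q=1
…
i=2: a=2 ⇒ p=211, q=11
i=3: a=5 ⇒ p=1151, q=60
→ (1151, 60).  Check: 1151²=1324801, 368·60²=1324800, difference 1.
(x_2, y_2) = (1151·1151 + 368·60·60, 1151·60 + 60·1151) = (2649601, 138120)
(x_3, y_3) = (1151·2649601 + 368·60·138120, 1151·138120 + 60·2649601) = (6099380351, 317952180)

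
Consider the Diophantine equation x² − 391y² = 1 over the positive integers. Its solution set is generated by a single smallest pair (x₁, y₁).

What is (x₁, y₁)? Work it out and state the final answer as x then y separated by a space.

7338680 371133

√391 = [19; 1,3,2,2,1,…,3,1,38, …], period ℓ=16 (even) → k=15
i=0: a=19 ⇒ p=19, q=1
i=1: a=1 ⇒ p=20, q=1
i=2: a=3 ⇒ p=79, q=4
…
i=5: a=1 ⇒ p=613, q=31
i=6: a=1 ⇒ p=1048, q=53
…
i=14: a=3 ⇒ p=5678083, q=287153
i=15: a=1 ⇒ p=7338680, q=371133
(x₁, y₁) = (7338680, 371133);  7338680² − 391·371133² = 1 ✓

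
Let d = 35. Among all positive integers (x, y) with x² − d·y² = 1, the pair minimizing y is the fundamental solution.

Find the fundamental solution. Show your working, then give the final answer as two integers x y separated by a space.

6 1

√35 = [5; 1,10, …], period ℓ=2 (even) → k=1
step 0: (5, 1)  from 5·(1,0) + (0,1)
step 1: (6, 1)  from 1·(5,1) + (1,0)
(x₁, y₁) = (6, 1);  6² − 35·1² = 1 ✓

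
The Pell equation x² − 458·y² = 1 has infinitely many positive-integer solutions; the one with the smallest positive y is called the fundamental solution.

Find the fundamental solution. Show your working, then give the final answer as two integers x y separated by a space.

22899 1070

√458 = [21; 2,2,42, …], period ℓ=3 (odd) → k=5
step 0: (21, 1)  from 21·(1,0) + (0,1)
…
step 2: (107, 5)  from 2·(43,2) + (21,1)
step 3: (4537, 212)  from 42·(107,5) + (43,2)
step 4: (9181, 429)  from 2·(4537,212) + (107,5)
step 5: (22899, 1070)  from 2·(9181,429) + (4537,212)
(x₁, y₁) = (22899, 1070);  22899² − 458·1070² = 1 ✓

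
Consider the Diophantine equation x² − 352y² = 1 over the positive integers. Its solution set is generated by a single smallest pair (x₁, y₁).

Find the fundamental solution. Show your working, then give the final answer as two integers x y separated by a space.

77617 4137

√352 → a₀=18, period (1,3,5,9,5,3,1,36); ℓ=8 even so k=7
k=0  a_k=18  p_k/q_k = 18/1
…
k=2  a_k=3  p_k/q_k = 75/4
…
k=5  a_k=5  p_k/q_k = 18499/986
k=6  a_k=3  p_k/q_k = 59118/3151
k=7  a_k=1  p_k/q_k = 77617/4137
→ (77617, 4137).  Check: 77617²=6024398689, 352·4137²=6024398688, difference 1.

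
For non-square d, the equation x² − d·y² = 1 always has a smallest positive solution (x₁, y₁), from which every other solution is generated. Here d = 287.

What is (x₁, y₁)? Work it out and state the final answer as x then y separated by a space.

288 17

√287 → a₀=16, period (1,15,1,32); ℓ=4 even so k=3
k=0  a_k=16  p_k/q_k = 16/1
k=1  a_k=1  p_k/q_k = 17/1
k=2  a_k=15  p_k/q_k = 271/16
k=3  a_k=1  p_k/q_k = 288/17
→ (288, 17).  Check: 288²=82944, 287·17²=82943, difference 1.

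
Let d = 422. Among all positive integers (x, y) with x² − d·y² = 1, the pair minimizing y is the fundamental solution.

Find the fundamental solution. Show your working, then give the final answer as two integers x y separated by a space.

[20; 1,1,5,2,1,…,1,1,40] for √422; ℓ=14 ⇒ convergent index 13
i=0: a=20 ⇒ p=20, q=1
…
i=6: a=3 ⇒ p=2650, q=129
…
i=9: a=1 ⇒ p=217526, q=10589
…
i=12: a=1 ⇒ p=3810680, q=185501
i=13: a=1 ⇒ p=7022501, q=341850
(x₁, y₁) = (7022501, 341850);  7022501² − 422·341850² = 1 ✓

7022501 341850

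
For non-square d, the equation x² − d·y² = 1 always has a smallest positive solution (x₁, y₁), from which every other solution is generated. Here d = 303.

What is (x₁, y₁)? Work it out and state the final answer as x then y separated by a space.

2524 145

d=303: √d = [17; 2,2,5,2,2,34] (ℓ=6, even), read p_5/q_5
k=0  a_k=17  p_k/q_k = 17/1
…
k=3  a_k=5  p_k/q_k = 470/27
k=4  a_k=2  p_k/q_k = 1027/59
k=5  a_k=2  p_k/q_k = 2524/145
(x₁, y₁) = (2524, 145);  2524² − 303·145² = 1 ✓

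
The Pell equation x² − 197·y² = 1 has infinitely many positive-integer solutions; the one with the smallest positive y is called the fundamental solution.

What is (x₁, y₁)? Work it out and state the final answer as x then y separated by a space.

393 28

d=197: √d = [14; 28] (ℓ=1, odd), read p_1/q_1
i=0: a=14 ⇒ p=14, q=1
i=1: a=28 ⇒ p=393, q=28
fundamental: x₁=393, y₁=28  (since 154449 − 197·784 = 1)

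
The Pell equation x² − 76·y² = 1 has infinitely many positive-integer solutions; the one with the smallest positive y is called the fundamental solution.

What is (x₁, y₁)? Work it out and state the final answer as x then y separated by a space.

d=76: √d = [8; 1,2,1,1,5,4,5,1,1,2,1,16] (ℓ=12, even), read p_11/q_11
i=0: a=8 ⇒ p=8, q=1
…
i=2: a=2 ⇒ p=26, q=3
…
i=5: a=5 ⇒ p=340, q=39
i=6: a=4 ⇒ p=1421, q=163
i=7: a=5 ⇒ p=7445, q=854
…
i=10: a=2 ⇒ p=41488, q=4759
i=11: a=1 ⇒ p=57799, q=6630
fundamental: x₁=57799, y₁=6630  (since 3340724401 − 76·43956900 = 1)

57799 6630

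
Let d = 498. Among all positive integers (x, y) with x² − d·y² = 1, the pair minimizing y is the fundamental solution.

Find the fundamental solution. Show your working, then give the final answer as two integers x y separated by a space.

179777 8056

√498 = [22; 3,6,22,6,3,44, …], period ℓ=6 (even) → k=5
step 0: (22, 1)  from 22·(1,0) + (0,1)
…
step 2: (424, 19)  from 6·(67,3) + (22,1)
…
step 4: (56794, 2545)  from 6·(9395,421) + (424,19)
step 5: (179777, 8056)  from 3·(56794,2545) + (9395,421)
→ (179777, 8056).  Check: 179777²=32319769729, 498·8056²=32319769728, difference 1.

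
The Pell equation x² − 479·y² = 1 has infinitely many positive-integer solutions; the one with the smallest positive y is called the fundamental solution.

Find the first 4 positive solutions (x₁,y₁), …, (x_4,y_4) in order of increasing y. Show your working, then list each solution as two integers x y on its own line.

2989440 136591
17873503027199 816661198080
106863529779256567680 4882719303976413809
638924220926583633867571201 29193192792157684333155840

d=479: √d = [21; 1,7,1,3,2,21,2,3,1,7,1,42] (ℓ=12, even), read p_11/q_11
a_0=21:  p_0=21·1+0=21,  q_0=21·0+1=1
a_1=1:  p_1=1·21+1=22,  q_1=1·1+0=1
…
a_3=1:  p_3=1·175+22=197,  q_3=1·8+1=9
…
a_9=1:  p_9=1·264712+75879=340591,  q_9=1·12095+3467=15562
a_10=7:  p_10=7·340591+264712=2648849,  q_10=7·15562+12095=121029
a_11=1:  p_11=1·2648849+340591=2989440,  q_11=1·121029+15562=136591
(x₁, y₁) = (2989440, 136591);  2989440² − 479·136591² = 1 ✓
k=2:  x_2 = 2989440·2989440+479·136591·136591 = 17873503027199,  y_2 = 2989440·136591+136591·2989440 = 816661198080
k=3:  x_3 = 2989440·17873503027199+479·136591·816661198080 = 106863529779256567680,  y_3 = 2989440·816661198080+136591·17873503027199 = 4882719303976413809
k=4:  x_4 = 2989440·106863529779256567680+479·136591·4882719303976413809 = 638924220926583633867571201,  y_4 = 2989440·4882719303976413809+136591·106863529779256567680 = 29193192792157684333155840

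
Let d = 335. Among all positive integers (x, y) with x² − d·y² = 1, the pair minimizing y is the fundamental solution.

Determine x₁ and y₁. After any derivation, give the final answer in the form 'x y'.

√335 = [18; 3,3,3,36, …], period ℓ=4 (even) → k=3
k=0  a_k=18  p_k/q_k = 18/1
…
k=2  a_k=3  p_k/q_k = 183/10
k=3  a_k=3  p_k/q_k = 604/33
fundamental: x₁=604, y₁=33  (since 364816 − 335·1089 = 1)

604 33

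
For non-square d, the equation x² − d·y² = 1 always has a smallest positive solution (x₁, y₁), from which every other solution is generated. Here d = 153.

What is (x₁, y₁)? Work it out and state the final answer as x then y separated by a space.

2177 176

[12; 2,1,2,2,2,1,2,24] for √153; ℓ=8 ⇒ convergent index 7
a_0=12:  p_0=12·1+0=12,  q_0=12·0+1=1
…
a_4=2:  p_4=2·99+37=235,  q_4=2·8+3=19
…
a_6=1:  p_6=1·569+235=804,  q_6=1·46+19=65
a_7=2:  p_7=2·804+569=2177,  q_7=2·65+46=176
fundamental: x₁=2177, y₁=176  (since 4739329 − 153·30976 = 1)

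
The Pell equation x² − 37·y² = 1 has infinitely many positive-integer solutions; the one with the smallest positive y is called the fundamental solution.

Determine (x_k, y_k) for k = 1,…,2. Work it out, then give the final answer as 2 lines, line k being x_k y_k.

[6; 12] for √37; ℓ=1 ⇒ convergent index 1
step 0: (6, 1)  from 6·(1,0) + (0,1)
step 1: (73, 12)  from 12·(6,1) + (1,0)
(x₁, y₁) = (73, 12);  73² − 37·12² = 1 ✓
(73+12√37)^2 = 10657 + 1752√37

73 12
10657 1752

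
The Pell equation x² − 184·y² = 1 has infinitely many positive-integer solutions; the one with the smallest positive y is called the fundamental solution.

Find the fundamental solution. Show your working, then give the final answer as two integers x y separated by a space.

24335 1794

[13; 1,1,3,2,1,2,1,2,3,1,1,26] for √184; ℓ=12 ⇒ convergent index 11
step 0: (13, 1)  from 13·(1,0) + (0,1)
step 1: (14, 1)  from 1·(13,1) + (1,0)
step 2: (27, 2)  from 1·(14,1) + (13,1)
step 3: (95, 7)  from 3·(27,2) + (14,1)
…
step 5: (312, 23)  from 1·(217,16) + (95,7)
step 6: (841, 62)  from 2·(312,23) + (217,16)
…
step 8: (3147, 232)  from 2·(1153,85) + (841,62)
…
step 10: (13741, 1013)  from 1·(10594,781) + (3147,232)
step 11: (24335, 1794)  from 1·(13741,1013) + (10594,781)
fundamental: x₁=24335, y₁=1794  (since 592192225 − 184·3218436 = 1)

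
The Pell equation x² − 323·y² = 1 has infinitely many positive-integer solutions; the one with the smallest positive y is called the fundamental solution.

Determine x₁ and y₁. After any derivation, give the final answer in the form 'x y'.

18 1

√323 → a₀=17, period (1,34); ℓ=2 even so k=1
i=0: a=17 ⇒ p=17, q=1
i=1: a=1 ⇒ p=18, q=1
→ (18, 1).  Check: 18²=324, 323·1²=323, difference 1.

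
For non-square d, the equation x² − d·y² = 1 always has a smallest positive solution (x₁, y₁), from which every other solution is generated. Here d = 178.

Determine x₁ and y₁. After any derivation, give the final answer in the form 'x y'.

1601 120

√178 → a₀=13, period (2,1,12,1,2,26); ℓ=6 even so k=5
k=0  a_k=13  p_k/q_k = 13/1
…
k=3  a_k=12  p_k/q_k = 507/38
k=4  a_k=1  p_k/q_k = 547/41
k=5  a_k=2  p_k/q_k = 1601/120
fundamental: x₁=1601, y₁=120  (since 2563201 − 178·14400 = 1)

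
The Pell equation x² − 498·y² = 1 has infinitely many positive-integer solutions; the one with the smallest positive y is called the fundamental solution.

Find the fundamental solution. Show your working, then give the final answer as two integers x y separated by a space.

179777 8056

√498 → a₀=22, period (3,6,22,6,3,44); ℓ=6 even so k=5
i=0: a=22 ⇒ p=22, q=1
i=1: a=3 ⇒ p=67, q=3
i=2: a=6 ⇒ p=424, q=19
i=3: a=22 ⇒ p=9395, q=421
i=4: a=6 ⇒ p=56794, q=2545
i=5: a=3 ⇒ p=179777, q=8056
→ (179777, 8056).  Check: 179777²=32319769729, 498·8056²=32319769728, difference 1.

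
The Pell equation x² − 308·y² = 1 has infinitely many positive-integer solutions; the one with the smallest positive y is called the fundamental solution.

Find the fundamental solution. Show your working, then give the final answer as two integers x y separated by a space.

d=308: √d = [17; 1,1,4,1,1,34] (ℓ=6, even), read p_5/q_5
i=0: a=17 ⇒ p=17, q=1
…
i=2: a=1 ⇒ p=35, q=2
i=3: a=4 ⇒ p=158, q=9
i=4: a=1 ⇒ p=193, q=11
i=5: a=1 ⇒ p=351, q=20
→ (351, 20).  Check: 351²=123201, 308·20²=123200, difference 1.

351 20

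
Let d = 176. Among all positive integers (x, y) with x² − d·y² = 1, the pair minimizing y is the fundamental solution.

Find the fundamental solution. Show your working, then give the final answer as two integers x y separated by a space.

d=176: √d = [13; 3,1,3,26] (ℓ=4, even), read p_3/q_3
a_0=13:  p_0=13·1+0=13,  q_0=13·0+1=1
…
a_2=1:  p_2=1·40+13=53,  q_2=1·3+1=4
a_3=3:  p_3=3·53+40=199,  q_3=3·4+3=15
fundamental: x₁=199, y₁=15  (since 39601 − 176·225 = 1)

199 15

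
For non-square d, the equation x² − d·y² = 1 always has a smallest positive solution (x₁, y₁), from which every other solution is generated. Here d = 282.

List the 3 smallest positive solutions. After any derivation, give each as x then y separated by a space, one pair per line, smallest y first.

√282 = [16; 1,3,1,4,1,3,1,32, …], period ℓ=8 (even) → k=7
step 0: (16, 1)  from 16·(1,0) + (0,1)
…
step 2: (67, 4)  from 3·(17,1) + (16,1)
…
step 5: (487, 29)  from 1·(403,24) + (84,5)
step 6: (1864, 111)  from 3·(487,29) + (403,24)
step 7: (2351, 140)  from 1·(1864,111) + (487,29)
(x₁, y₁) = (2351, 140);  2351² − 282·140² = 1 ✓
n=2: (2351,140)∘(2351,140) = (2351·2351+282·140·140, 2351·140+140·2351) = (11054401,658280)
n=3: (11054401,658280)∘(2351,140) = (2351·11054401+282·140·658280, 2351·658280+140·11054401) = (51977791151,3095232420)

2351 140
11054401 658280
51977791151 3095232420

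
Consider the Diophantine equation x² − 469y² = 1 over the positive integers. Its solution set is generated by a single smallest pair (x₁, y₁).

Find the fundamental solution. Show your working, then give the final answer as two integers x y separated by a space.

137215 6336

[21; 1,1,1,10,6,10,1,1,1,42] for √469; ℓ=10 ⇒ convergent index 9
step 0: (21, 1)  from 21·(1,0) + (0,1)
…
step 2: (43, 2)  from 1·(22,1) + (21,1)
step 3: (65, 3)  from 1·(43,2) + (22,1)
…
step 6: (42923, 1982)  from 10·(4223,195) + (693,32)
step 7: (47146, 2177)  from 1·(42923,1982) + (4223,195)
step 8: (90069, 4159)  from 1·(47146,2177) + (42923,1982)
step 9: (137215, 6336)  from 1·(90069,4159) + (47146,2177)
→ (137215, 6336).  Check: 137215²=18827956225, 469·6336²=18827956224, difference 1.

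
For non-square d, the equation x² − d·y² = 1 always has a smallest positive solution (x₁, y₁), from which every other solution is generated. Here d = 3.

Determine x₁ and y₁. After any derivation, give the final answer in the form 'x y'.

[1; 1,2] for √3; ℓ=2 ⇒ convergent index 1
step 0: (1, 1)  from 1·(1,0) + (0,1)
step 1: (2, 1)  from 1·(1,1) + (1,0)
fundamental: x₁=2, y₁=1  (since 4 − 3·1 = 1)

2 1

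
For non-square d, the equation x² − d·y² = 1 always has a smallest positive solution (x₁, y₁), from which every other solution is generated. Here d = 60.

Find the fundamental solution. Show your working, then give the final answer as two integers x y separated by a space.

31 4

d=60: √d = [7; 1,2,1,14] (ℓ=4, even), read p_3/q_3
k=0  a_k=7  p_k/q_k = 7/1
k=1  a_k=1  p_k/q_k = 8/1
k=2  a_k=2  p_k/q_k = 23/3
k=3  a_k=1  p_k/q_k = 31/4
fundamental: x₁=31, y₁=4  (since 961 − 60·16 = 1)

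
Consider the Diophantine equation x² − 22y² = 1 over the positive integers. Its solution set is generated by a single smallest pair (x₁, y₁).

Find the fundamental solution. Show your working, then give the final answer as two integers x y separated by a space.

√22 → a₀=4, period (1,2,4,2,1,8); ℓ=6 even so k=5
i=0: a=4 ⇒ p=4, q=1
i=1: a=1 ⇒ p=5, q=1
i=2: a=2 ⇒ p=14, q=3
i=3: a=4 ⇒ p=61, q=13
i=4: a=2 ⇒ p=136, q=29
i=5: a=1 ⇒ p=197, q=42
fundamental: x₁=197, y₁=42  (since 38809 − 22·1764 = 1)

197 42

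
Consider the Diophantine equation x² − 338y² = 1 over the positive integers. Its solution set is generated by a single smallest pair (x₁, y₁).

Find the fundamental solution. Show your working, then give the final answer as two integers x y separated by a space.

[18; 2,1,1,2,36] for √338; ℓ=5 ⇒ convergent index 9
i=0: a=18 ⇒ p=18, q=1
…
i=3: a=1 ⇒ p=92, q=5
i=4: a=2 ⇒ p=239, q=13
i=5: a=36 ⇒ p=8696, q=473
…
i=8: a=1 ⇒ p=43958, q=2391
i=9: a=2 ⇒ p=114243, q=6214
→ (114243, 6214).  Check: 114243²=13051463049, 338·6214²=13051463048, difference 1.

114243 6214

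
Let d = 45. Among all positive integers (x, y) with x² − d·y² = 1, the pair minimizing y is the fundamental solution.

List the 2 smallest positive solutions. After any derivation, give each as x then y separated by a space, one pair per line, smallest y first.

161 24
51841 7728

√45 = [6; 1,2,2,2,1,12, …], period ℓ=6 (even) → k=5
i=0: a=6 ⇒ p=6, q=1
i=1: a=1 ⇒ p=7, q=1
i=2: a=2 ⇒ p=20, q=3
i=3: a=2 ⇒ p=47, q=7
i=4: a=2 ⇒ p=114, q=17
i=5: a=1 ⇒ p=161, q=24
→ (161, 24).  Check: 161²=25921, 45·24²=25920, difference 1.
n=2: (161,24)∘(161,24) = (161·161+45·24·24, 161·24+24·161) = (51841,7728)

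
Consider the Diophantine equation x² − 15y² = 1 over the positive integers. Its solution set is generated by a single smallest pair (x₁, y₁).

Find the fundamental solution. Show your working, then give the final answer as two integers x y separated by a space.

√15 = [3; 1,6, …], period ℓ=2 (even) → k=1
k=0  a_k=3  p_k/q_k = 3/1
k=1  a_k=1  p_k/q_k = 4/1
fundamental: x₁=4, y₁=1  (since 16 − 15·1 = 1)

4 1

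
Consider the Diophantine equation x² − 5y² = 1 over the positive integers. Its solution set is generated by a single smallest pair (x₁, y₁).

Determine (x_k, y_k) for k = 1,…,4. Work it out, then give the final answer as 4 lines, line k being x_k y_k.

9 4
161 72
2889 1292
51841 23184

[2; 4] for √5; ℓ=1 ⇒ convergent index 1
i=0: a=2 ⇒ p=2, q=1
i=1: a=4 ⇒ p=9, q=4
(x₁, y₁) = (9, 4);  9² − 5·4² = 1 ✓
k=2:  x_2 = 9·9+5·4·4 = 161,  y_2 = 9·4+4·9 = 72
k=3:  x_3 = 9·161+5·4·72 = 2889,  y_3 = 9·72+4·161 = 1292
k=4:  x_4 = 9·2889+5·4·1292 = 51841,  y_4 = 9·1292+4·2889 = 23184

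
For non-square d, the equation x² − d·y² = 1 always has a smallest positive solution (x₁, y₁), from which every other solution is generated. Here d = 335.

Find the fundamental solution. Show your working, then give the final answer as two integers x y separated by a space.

√335 → a₀=18, period (3,3,3,36); ℓ=4 even so k=3
i=0: a=18 ⇒ p=18, q=1
…
i=2: a=3 ⇒ p=183, q=10
i=3: a=3 ⇒ p=604, q=33
(x₁, y₁) = (604, 33);  604² − 335·33² = 1 ✓

604 33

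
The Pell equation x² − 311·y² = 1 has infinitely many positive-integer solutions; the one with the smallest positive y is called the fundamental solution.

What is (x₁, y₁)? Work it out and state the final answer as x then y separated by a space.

√311 = [17; 1,1,1,2,1,…,1,1,34, …], period ℓ=16 (even) → k=15
a_0=17:  p_0=17·1+0=17,  q_0=17·0+1=1
…
a_2=1:  p_2=1·18+17=35,  q_2=1·1+1=2
a_3=1:  p_3=1·35+18=53,  q_3=1·2+1=3
a_4=2:  p_4=2·53+35=141,  q_4=2·3+2=8
…
a_8=17:  p_8=17·4109+1305=71158,  q_8=17·233+74=4035
…
a_11=1:  p_11=1·1376656+217583=1594239,  q_11=1·78063+12338=90401
…
a_14=1:  p_14=1·6159373+4565134=10724507,  q_14=1·349266+258865=608131
a_15=1:  p_15=1·10724507+6159373=16883880,  q_15=1·608131+349266=957397
fundamental: x₁=16883880, y₁=957397  (since 285065403854400 − 311·916609015609 = 1)

16883880 957397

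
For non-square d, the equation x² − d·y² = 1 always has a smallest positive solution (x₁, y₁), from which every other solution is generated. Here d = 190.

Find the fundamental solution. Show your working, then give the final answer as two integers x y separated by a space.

52021 3774

d=190: √d = [13; 1,3,1,1,1,…,3,1,26] (ℓ=14, even), read p_13/q_13
a_0=13:  p_0=13·1+0=13,  q_0=13·0+1=1
…
a_3=1:  p_3=1·55+14=69,  q_3=1·4+1=5
…
a_6=2:  p_6=2·193+124=510,  q_6=2·14+9=37
a_7=2:  p_7=2·510+193=1213,  q_7=2·37+14=88
…
a_10=1:  p_10=1·4149+2936=7085,  q_10=1·301+213=514
a_11=1:  p_11=1·7085+4149=11234,  q_11=1·514+301=815
a_12=3:  p_12=3·11234+7085=40787,  q_12=3·815+514=2959
a_13=1:  p_13=1·40787+11234=52021,  q_13=1·2959+815=3774
fundamental: x₁=52021, y₁=3774  (since 2706184441 − 190·14243076 = 1)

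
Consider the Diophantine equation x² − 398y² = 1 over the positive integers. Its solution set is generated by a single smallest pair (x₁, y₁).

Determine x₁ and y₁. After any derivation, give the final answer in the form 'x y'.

399 20

√398 = [19; 1,18,1,38, …], period ℓ=4 (even) → k=3
i=0: a=19 ⇒ p=19, q=1
…
i=2: a=18 ⇒ p=379, q=19
i=3: a=1 ⇒ p=399, q=20
(x₁, y₁) = (399, 20);  399² − 398·20² = 1 ✓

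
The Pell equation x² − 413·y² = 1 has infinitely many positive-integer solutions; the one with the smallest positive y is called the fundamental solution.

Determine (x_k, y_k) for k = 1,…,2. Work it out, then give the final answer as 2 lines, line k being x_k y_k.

113399 5580
25718666401 1265532840

d=413: √d = [20; 3,9,1,4,1,9,3,40] (ℓ=8, even), read p_7/q_7
k=0  a_k=20  p_k/q_k = 20/1
k=1  a_k=3  p_k/q_k = 61/3
…
k=4  a_k=4  p_k/q_k = 3089/152
…
k=6  a_k=9  p_k/q_k = 36560/1799
k=7  a_k=3  p_k/q_k = 113399/5580
→ (113399, 5580).  Check: 113399²=12859333201, 413·5580²=12859333200, difference 1.
(x_2, y_2) = (113399·113399 + 413·5580·5580, 113399·5580 + 5580·113399) = (25718666401, 1265532840)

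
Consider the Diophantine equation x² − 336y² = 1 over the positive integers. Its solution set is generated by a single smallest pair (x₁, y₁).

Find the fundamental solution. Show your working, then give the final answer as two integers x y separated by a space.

√336 → a₀=18, period (3,36); ℓ=2 even so k=1
step 0: (18, 1)  from 18·(1,0) + (0,1)
step 1: (55, 3)  from 3·(18,1) + (1,0)
fundamental: x₁=55, y₁=3  (since 3025 − 336·9 = 1)

55 3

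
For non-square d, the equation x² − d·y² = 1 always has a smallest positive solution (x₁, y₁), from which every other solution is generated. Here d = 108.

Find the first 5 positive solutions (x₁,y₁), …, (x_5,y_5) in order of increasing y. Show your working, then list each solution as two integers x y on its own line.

1351 130
3650401 351260
9863382151 949104390
26650854921601 2564479710520
72010600134783751 6929223228720650

√108 = [10; 2,1,1,4,1,1,2,20, …], period ℓ=8 (even) → k=7
k=0  a_k=10  p_k/q_k = 10/1
k=1  a_k=2  p_k/q_k = 21/2
…
k=4  a_k=4  p_k/q_k = 239/23
…
k=6  a_k=1  p_k/q_k = 530/51
k=7  a_k=2  p_k/q_k = 1351/130
(x₁, y₁) = (1351, 130);  1351² − 108·130² = 1 ✓
(x_2, y_2) = (1351·1351 + 108·130·130, 1351·130 + 130·1351) = (3650401, 351260)
(x_3, y_3) = (1351·3650401 + 108·130·351260, 1351·351260 + 130·3650401) = (9863382151, 949104390)
(x_4, y_4) = (1351·9863382151 + 108·130·949104390, 1351·949104390 + 130·9863382151) = (26650854921601, 2564479710520)
(x_5, y_5) = (1351·26650854921601 + 108·130·2564479710520, 1351·2564479710520 + 130·26650854921601) = (72010600134783751, 6929223228720650)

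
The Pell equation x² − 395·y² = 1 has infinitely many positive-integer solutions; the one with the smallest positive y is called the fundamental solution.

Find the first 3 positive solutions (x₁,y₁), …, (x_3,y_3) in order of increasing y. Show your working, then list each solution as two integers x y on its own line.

d=395: √d = [19; 1,6,1,38] (ℓ=4, even), read p_3/q_3
i=0: a=19 ⇒ p=19, q=1
…
i=2: a=6 ⇒ p=139, q=7
i=3: a=1 ⇒ p=159, q=8
(x₁, y₁) = (159, 8);  159² − 395·8² = 1 ✓
(159+8√395)^2 = 50561 + 2544√395
(159+8√395)^3 = 16078239 + 808984√395

159 8
50561 2544
16078239 808984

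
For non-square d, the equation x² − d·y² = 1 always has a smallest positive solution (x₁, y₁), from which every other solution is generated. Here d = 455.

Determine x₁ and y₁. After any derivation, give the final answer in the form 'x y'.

[21; 3,42] for √455; ℓ=2 ⇒ convergent index 1
step 0: (21, 1)  from 21·(1,0) + (0,1)
step 1: (64, 3)  from 3·(21,1) + (1,0)
fundamental: x₁=64, y₁=3  (since 4096 − 455·9 = 1)

64 3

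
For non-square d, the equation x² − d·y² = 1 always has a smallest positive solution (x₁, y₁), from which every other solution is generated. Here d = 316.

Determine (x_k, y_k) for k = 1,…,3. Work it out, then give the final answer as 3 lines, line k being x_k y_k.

d=316: √d = [17; 1,3,2,8,2,3,1,34] (ℓ=8, even), read p_7/q_7
i=0: a=17 ⇒ p=17, q=1
i=1: a=1 ⇒ p=18, q=1
i=2: a=3 ⇒ p=71, q=4
i=3: a=2 ⇒ p=160, q=9
i=4: a=8 ⇒ p=1351, q=76
i=5: a=2 ⇒ p=2862, q=161
i=6: a=3 ⇒ p=9937, q=559
i=7: a=1 ⇒ p=12799, q=720
→ (12799, 720).  Check: 12799²=163814401, 316·720²=163814400, difference 1.
k=2:  x_2 = 12799·12799+316·720·720 = 327628801,  y_2 = 12799·720+720·12799 = 18430560
k=3:  x_3 = 12799·327628801+316·720·18430560 = 8386642035199,  y_3 = 12799·18430560+720·327628801 = 471785474160

12799 720
327628801 18430560
8386642035199 471785474160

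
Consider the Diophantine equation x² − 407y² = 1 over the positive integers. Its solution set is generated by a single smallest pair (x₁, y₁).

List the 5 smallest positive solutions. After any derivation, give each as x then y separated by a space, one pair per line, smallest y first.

√407 → a₀=20, period (5,1,2,1,5,40); ℓ=6 even so k=5
k=0  a_k=20  p_k/q_k = 20/1
k=1  a_k=5  p_k/q_k = 101/5
k=2  a_k=1  p_k/q_k = 121/6
…
k=4  a_k=1  p_k/q_k = 464/23
k=5  a_k=5  p_k/q_k = 2663/132
(x₁, y₁) = (2663, 132);  2663² − 407·132² = 1 ✓
(x_2, y_2) = (2663·2663 + 407·132·132, 2663·132 + 132·2663) = (14183137, 703032)
(x_3, y_3) = (2663·14183137 + 407·132·703032, 2663·703032 + 132·14183137) = (75539384999, 3744348300)
(x_4, y_4) = (2663·75539384999 + 407·132·3744348300, 2663·3744348300 + 132·75539384999) = (402322750321537, 19942398342768)
(x_5, y_5) = (2663·402322750321537 + 407·132·19942398342768, 2663·19942398342768 + 132·402322750321537) = (2142770892673121063, 106213209829234068)

2663 132
14183137 703032
75539384999 3744348300
402322750321537 19942398342768
2142770892673121063 106213209829234068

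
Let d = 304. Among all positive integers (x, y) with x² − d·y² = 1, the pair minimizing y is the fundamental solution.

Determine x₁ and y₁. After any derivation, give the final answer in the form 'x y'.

[17; 2,3,2,1,1,1,1,1,2,3,2,34] for √304; ℓ=12 ⇒ convergent index 11
a_0=17:  p_0=17·1+0=17,  q_0=17·0+1=1
a_1=2:  p_1=2·17+1=35,  q_1=2·1+0=2
a_2=3:  p_2=3·35+17=122,  q_2=3·2+1=7
…
a_10=3:  p_10=3·7445+2842=25177,  q_10=3·427+163=1444
a_11=2:  p_11=2·25177+7445=57799,  q_11=2·1444+427=3315
fundamental: x₁=57799, y₁=3315  (since 3340724401 − 304·10989225 = 1)

57799 3315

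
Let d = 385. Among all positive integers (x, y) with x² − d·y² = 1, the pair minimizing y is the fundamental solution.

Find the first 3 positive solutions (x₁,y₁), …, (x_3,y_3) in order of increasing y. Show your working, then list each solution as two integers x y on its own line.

√385 → a₀=19, period (1,1,1,1,1,…,1,1,38); ℓ=16 even so k=15
i=0: a=19 ⇒ p=19, q=1
i=1: a=1 ⇒ p=20, q=1
i=2: a=1 ⇒ p=39, q=2
…
i=5: a=1 ⇒ p=157, q=8
…
i=10: a=3 ⇒ p=10262, q=523
…
i=13: a=1 ⇒ p=36280, q=1849
i=14: a=1 ⇒ p=59551, q=3035
i=15: a=1 ⇒ p=95831, q=4884
(x₁, y₁) = (95831, 4884);  95831² − 385·4884² = 1 ✓
k=2:  x_2 = 95831·95831+385·4884·4884 = 18367161121,  y_2 = 95831·4884+4884·95831 = 936077208
k=3:  x_3 = 95831·18367161121+385·4884·936077208 = 3520286834677271,  y_3 = 95831·936077208+4884·18367161121 = 179410429834812

95831 4884
18367161121 936077208
3520286834677271 179410429834812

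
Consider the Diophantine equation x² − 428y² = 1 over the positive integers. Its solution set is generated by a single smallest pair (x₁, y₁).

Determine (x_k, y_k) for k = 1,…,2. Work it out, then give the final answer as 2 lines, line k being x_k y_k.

1850887 89466
6851565373537 331182912684

√428 = [20; 1,2,4,1,5,10,5,1,4,2,1,40, …], period ℓ=12 (even) → k=11
step 0: (20, 1)  from 20·(1,0) + (0,1)
step 1: (21, 1)  from 1·(20,1) + (1,0)
…
step 3: (269, 13)  from 4·(62,3) + (21,1)
…
step 5: (1924, 93)  from 5·(331,16) + (269,13)
step 6: (19571, 946)  from 10·(1924,93) + (331,16)
step 7: (99779, 4823)  from 5·(19571,946) + (1924,93)
step 8: (119350, 5769)  from 1·(99779,4823) + (19571,946)
step 9: (577179, 27899)  from 4·(119350,5769) + (99779,4823)
step 10: (1273708, 61567)  from 2·(577179,27899) + (119350,5769)
step 11: (1850887, 89466)  from 1·(1273708,61567) + (577179,27899)
fundamental: x₁=1850887, y₁=89466  (since 3425782686769 − 428·8004165156 = 1)
(1850887+89466√428)^2 = 6851565373537 + 331182912684√428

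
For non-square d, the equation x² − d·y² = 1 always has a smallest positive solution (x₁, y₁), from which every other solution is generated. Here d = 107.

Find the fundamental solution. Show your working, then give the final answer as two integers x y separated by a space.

962 93

√107 = [10; 2,1,9,1,2,20, …], period ℓ=6 (even) → k=5
i=0: a=10 ⇒ p=10, q=1
…
i=4: a=1 ⇒ p=331, q=32
i=5: a=2 ⇒ p=962, q=93
fundamental: x₁=962, y₁=93  (since 925444 − 107·8649 = 1)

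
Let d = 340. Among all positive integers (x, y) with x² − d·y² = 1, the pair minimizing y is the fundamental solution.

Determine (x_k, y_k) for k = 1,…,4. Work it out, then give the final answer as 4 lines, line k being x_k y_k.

√340 → a₀=18, period (2,3,1,1,1,…,3,2,36); ℓ=14 even so k=13
k=0  a_k=18  p_k/q_k = 18/1
k=1  a_k=2  p_k/q_k = 37/2
…
k=3  a_k=1  p_k/q_k = 166/9
k=4  a_k=1  p_k/q_k = 295/16
k=5  a_k=1  p_k/q_k = 461/25
k=6  a_k=1  p_k/q_k = 756/41
k=7  a_k=8  p_k/q_k = 6509/353
…
k=10  a_k=1  p_k/q_k = 21039/1141
…
k=12  a_k=3  p_k/q_k = 125478/6805
k=13  a_k=2  p_k/q_k = 285769/15498
(x₁, y₁) = (285769, 15498);  285769² − 340·15498² = 1 ✓
(x_2, y_2) = (285769·285769 + 340·15498·15498, 285769·15498 + 15498·285769) = (163327842721, 8857695924)
(x_3, y_3) = (285769·163327842721 + 340·15498·8857695924, 285769·8857695924 + 15498·163327842721) = (93348068572789129, 5062509812995614)
(x_4, y_4) = (285769·93348068572789129 + 340·15498·5062509812995614, 285769·5062509812995614 + 15498·93348068572789129) = (53351968415791425367681, 2893416733491029538408)

285769 15498
163327842721 8857695924
93348068572789129 5062509812995614
53351968415791425367681 2893416733491029538408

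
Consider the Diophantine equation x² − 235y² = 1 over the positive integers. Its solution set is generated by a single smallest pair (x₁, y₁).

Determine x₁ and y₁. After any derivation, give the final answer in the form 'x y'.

[15; 3,30] for √235; ℓ=2 ⇒ convergent index 1
k=0  a_k=15  p_k/q_k = 15/1
k=1  a_k=3  p_k/q_k = 46/3
(x₁, y₁) = (46, 3);  46² − 235·3² = 1 ✓

46 3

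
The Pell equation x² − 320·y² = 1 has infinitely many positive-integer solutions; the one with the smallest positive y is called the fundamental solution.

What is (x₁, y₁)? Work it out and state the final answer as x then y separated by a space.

161 9

d=320: √d = [17; 1,7,1,34] (ℓ=4, even), read p_3/q_3
a_0=17:  p_0=17·1+0=17,  q_0=17·0+1=1
…
a_2=7:  p_2=7·18+17=143,  q_2=7·1+1=8
a_3=1:  p_3=1·143+18=161,  q_3=1·8+1=9
fundamental: x₁=161, y₁=9  (since 25921 − 320·81 = 1)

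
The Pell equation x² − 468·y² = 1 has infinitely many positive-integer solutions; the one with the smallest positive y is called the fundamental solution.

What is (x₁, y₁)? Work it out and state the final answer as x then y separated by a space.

d=468: √d = [21; 1,1,1,2,1,1,1,42] (ℓ=8, even), read p_7/q_7
a_0=21:  p_0=21·1+0=21,  q_0=21·0+1=1
a_1=1:  p_1=1·21+1=22,  q_1=1·1+0=1
a_2=1:  p_2=1·22+21=43,  q_2=1·1+1=2
…
a_5=1:  p_5=1·173+65=238,  q_5=1·8+3=11
a_6=1:  p_6=1·238+173=411,  q_6=1·11+8=19
a_7=1:  p_7=1·411+238=649,  q_7=1·19+11=30
(x₁, y₁) = (649, 30);  649² − 468·30² = 1 ✓

649 30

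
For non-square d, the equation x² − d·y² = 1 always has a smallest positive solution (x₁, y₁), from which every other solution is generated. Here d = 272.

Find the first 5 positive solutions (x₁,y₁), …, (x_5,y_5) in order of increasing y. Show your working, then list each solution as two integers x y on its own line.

√272 = [16; 2,32, …], period ℓ=2 (even) → k=1
a_0=16:  p_0=16·1+0=16,  q_0=16·0+1=1
a_1=2:  p_1=2·16+1=33,  q_1=2·1+0=2
fundamental: x₁=33, y₁=2  (since 1089 − 272·4 = 1)
(33+2√272)^2 = 2177 + 132√272
(33+2√272)^3 = 143649 + 8710√272
(33+2√272)^4 = 9478657 + 574728√272
(33+2√272)^5 = 625447713 + 37923338√272

33 2
2177 132
143649 8710
9478657 574728
625447713 37923338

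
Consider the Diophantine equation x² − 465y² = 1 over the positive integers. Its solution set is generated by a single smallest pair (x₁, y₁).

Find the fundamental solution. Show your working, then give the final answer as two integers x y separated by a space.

[21; 1,1,3,2,2,2,3,1,1,42] for √465; ℓ=10 ⇒ convergent index 9
k=0  a_k=21  p_k/q_k = 21/1
…
k=3  a_k=3  p_k/q_k = 151/7
…
k=7  a_k=3  p_k/q_k = 6922/321
k=8  a_k=1  p_k/q_k = 8949/415
k=9  a_k=1  p_k/q_k = 15871/736
fundamental: x₁=15871, y₁=736  (since 251888641 − 465·541696 = 1)

15871 736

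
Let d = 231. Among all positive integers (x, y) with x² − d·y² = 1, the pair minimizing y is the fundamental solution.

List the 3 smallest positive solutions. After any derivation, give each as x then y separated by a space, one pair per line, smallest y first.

76 5
11551 760
1755676 115515

√231 → a₀=15, period (5,30); ℓ=2 even so k=1
i=0: a=15 ⇒ p=15, q=1
i=1: a=5 ⇒ p=76, q=5
→ (76, 5).  Check: 76²=5776, 231·5²=5775, difference 1.
n=2: (76,5)∘(76,5) = (76·76+231·5·5, 76·5+5·76) = (11551,760)
n=3: (11551,760)∘(76,5) = (76·11551+231·5·760, 76·760+5·11551) = (1755676,115515)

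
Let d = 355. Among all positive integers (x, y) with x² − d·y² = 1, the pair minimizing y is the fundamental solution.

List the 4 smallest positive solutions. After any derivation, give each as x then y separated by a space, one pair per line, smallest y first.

d=355: √d = [18; 1,5,3,3,1,6,1,3,3,5,1,36] (ℓ=12, even), read p_11/q_11
a_0=18:  p_0=18·1+0=18,  q_0=18·0+1=1
a_1=1:  p_1=1·18+1=19,  q_1=1·1+0=1
…
a_3=3:  p_3=3·113+19=358,  q_3=3·6+1=19
a_4=3:  p_4=3·358+113=1187,  q_4=3·19+6=63
a_5=1:  p_5=1·1187+358=1545,  q_5=1·63+19=82
a_6=6:  p_6=6·1545+1187=10457,  q_6=6·82+63=555
a_7=1:  p_7=1·10457+1545=12002,  q_7=1·555+82=637
a_8=3:  p_8=3·12002+10457=46463,  q_8=3·637+555=2466
a_9=3:  p_9=3·46463+12002=151391,  q_9=3·2466+637=8035
a_10=5:  p_10=5·151391+46463=803418,  q_10=5·8035+2466=42641
a_11=1:  p_11=1·803418+151391=954809,  q_11=1·42641+8035=50676
→ (954809, 50676).  Check: 954809²=911660226481, 355·50676²=911660226480, difference 1.
(x_2, y_2) = (954809·954809 + 355·50676·50676, 954809·50676 + 50676·954809) = (1823320452961, 96771801768)
(x_3, y_3) = (954809·1823320452961 + 355·50676·96771801768, 954809·96771801768 + 50676·1823320452961) = (3481845556741524089, 184797174548553948)
(x_4, y_4) = (954809·3481845556741524089 + 355·50676·184797174548553948, 954809·184797174548553948 + 50676·3481845556741524089) = (6648994948371812427335041, 352892010866963721270096)

954809 50676
1823320452961 96771801768
3481845556741524089 184797174548553948
6648994948371812427335041 352892010866963721270096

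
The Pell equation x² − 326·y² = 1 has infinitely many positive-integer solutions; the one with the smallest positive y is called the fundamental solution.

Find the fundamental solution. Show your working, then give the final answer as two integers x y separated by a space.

√326 → a₀=18, period (18,36); ℓ=2 even so k=1
i=0: a=18 ⇒ p=18, q=1
i=1: a=18 ⇒ p=325, q=18
fundamental: x₁=325, y₁=18  (since 105625 − 326·324 = 1)

325 18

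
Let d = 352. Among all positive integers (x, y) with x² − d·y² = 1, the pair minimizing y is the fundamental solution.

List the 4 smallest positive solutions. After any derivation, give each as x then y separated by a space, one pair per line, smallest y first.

√352 = [18; 1,3,5,9,5,3,1,36, …], period ℓ=8 (even) → k=7
i=0: a=18 ⇒ p=18, q=1
i=1: a=1 ⇒ p=19, q=1
i=2: a=3 ⇒ p=75, q=4
i=3: a=5 ⇒ p=394, q=21
…
i=5: a=5 ⇒ p=18499, q=986
i=6: a=3 ⇒ p=59118, q=3151
i=7: a=1 ⇒ p=77617, q=4137
fundamental: x₁=77617, y₁=4137  (since 6024398689 − 352·17114769 = 1)
k=2:  x_2 = 77617·77617+352·4137·4137 = 12048797377,  y_2 = 77617·4137+4137·77617 = 642203058
k=3:  x_3 = 77617·12048797377+352·4137·642203058 = 1870383011943601,  y_3 = 77617·642203058+4137·12048797377 = 99691749501435
k=4:  x_4 = 77617·1870383011943601+352·4137·99691749501435 = 290347036464004160257,  y_4 = 77617·99691749501435+4137·1870383011943601 = 15475549041463557732

77617 4137
12048797377 642203058
1870383011943601 99691749501435
290347036464004160257 15475549041463557732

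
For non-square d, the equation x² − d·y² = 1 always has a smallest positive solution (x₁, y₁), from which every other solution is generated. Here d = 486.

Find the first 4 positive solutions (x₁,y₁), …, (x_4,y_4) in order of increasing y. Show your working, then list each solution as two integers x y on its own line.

√486 → a₀=22, period (22,44); ℓ=2 even so k=1
a_0=22:  p_0=22·1+0=22,  q_0=22·0+1=1
a_1=22:  p_1=22·22+1=485,  q_1=22·1+0=22
fundamental: x₁=485, y₁=22  (since 235225 − 486·484 = 1)
(x_2, y_2) = (485·485 + 486·22·22, 485·22 + 22·485) = (470449, 21340)
(x_3, y_3) = (485·470449 + 486·22·21340, 485·21340 + 22·470449) = (456335045, 20699778)
(x_4, y_4) = (485·456335045 + 486·22·20699778, 485·20699778 + 22·456335045) = (442644523201, 20078763320)

485 22
470449 21340
456335045 20699778
442644523201 20078763320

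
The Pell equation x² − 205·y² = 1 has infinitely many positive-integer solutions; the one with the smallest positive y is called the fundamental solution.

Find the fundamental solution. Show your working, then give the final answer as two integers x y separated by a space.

39689 2772

[14; 3,6,1,4,1,6,3,28] for √205; ℓ=8 ⇒ convergent index 7
a_0=14:  p_0=14·1+0=14,  q_0=14·0+1=1
a_1=3:  p_1=3·14+1=43,  q_1=3·1+0=3
a_2=6:  p_2=6·43+14=272,  q_2=6·3+1=19
…
a_4=4:  p_4=4·315+272=1532,  q_4=4·22+19=107
…
a_6=6:  p_6=6·1847+1532=12614,  q_6=6·129+107=881
a_7=3:  p_7=3·12614+1847=39689,  q_7=3·881+129=2772
(x₁, y₁) = (39689, 2772);  39689² − 205·2772² = 1 ✓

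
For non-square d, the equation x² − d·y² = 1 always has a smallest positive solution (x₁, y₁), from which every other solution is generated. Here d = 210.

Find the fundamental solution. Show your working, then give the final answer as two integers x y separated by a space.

√210 → a₀=14, period (2,28); ℓ=2 even so k=1
a_0=14:  p_0=14·1+0=14,  q_0=14·0+1=1
a_1=2:  p_1=2·14+1=29,  q_1=2·1+0=2
fundamental: x₁=29, y₁=2  (since 841 − 210·4 = 1)

29 2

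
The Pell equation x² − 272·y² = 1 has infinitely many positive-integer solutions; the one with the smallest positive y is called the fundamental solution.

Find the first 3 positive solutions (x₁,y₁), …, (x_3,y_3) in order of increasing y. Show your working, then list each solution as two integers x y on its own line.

d=272: √d = [16; 2,32] (ℓ=2, even), read p_1/q_1
i=0: a=16 ⇒ p=16, q=1
i=1: a=2 ⇒ p=33, q=2
→ (33, 2).  Check: 33²=1089, 272·2²=1088, difference 1.
(33+2√272)^2 = 2177 + 132√272
(33+2√272)^3 = 143649 + 8710√272

33 2
2177 132
143649 8710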